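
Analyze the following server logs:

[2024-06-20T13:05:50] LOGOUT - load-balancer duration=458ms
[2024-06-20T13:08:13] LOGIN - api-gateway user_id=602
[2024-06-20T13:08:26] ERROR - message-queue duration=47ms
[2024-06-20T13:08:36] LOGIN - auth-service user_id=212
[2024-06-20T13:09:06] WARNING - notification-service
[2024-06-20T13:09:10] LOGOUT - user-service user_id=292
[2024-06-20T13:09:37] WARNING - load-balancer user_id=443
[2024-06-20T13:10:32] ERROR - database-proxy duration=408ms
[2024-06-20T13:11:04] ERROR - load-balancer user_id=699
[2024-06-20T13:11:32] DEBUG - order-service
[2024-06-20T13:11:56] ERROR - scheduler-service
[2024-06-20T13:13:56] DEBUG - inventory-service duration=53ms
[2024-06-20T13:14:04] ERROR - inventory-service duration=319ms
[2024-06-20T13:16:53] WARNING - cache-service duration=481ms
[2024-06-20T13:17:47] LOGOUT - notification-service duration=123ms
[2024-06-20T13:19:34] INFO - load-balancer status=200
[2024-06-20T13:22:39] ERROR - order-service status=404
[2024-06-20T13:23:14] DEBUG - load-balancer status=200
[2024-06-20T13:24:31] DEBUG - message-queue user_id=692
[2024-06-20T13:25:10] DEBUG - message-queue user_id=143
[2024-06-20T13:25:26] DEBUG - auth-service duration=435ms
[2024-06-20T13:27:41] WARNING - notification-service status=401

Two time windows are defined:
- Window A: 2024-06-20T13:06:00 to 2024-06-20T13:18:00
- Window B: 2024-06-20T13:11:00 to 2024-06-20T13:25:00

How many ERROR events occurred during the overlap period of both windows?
3

To find overlap events:

1. Window A: 2024-06-20T13:06:00 to 2024-06-20T13:18:00
2. Window B: 2024-06-20T13:11:00 to 2024-06-20T13:25:00
3. Overlap period: 2024-06-20T13:11:00 to 2024-06-20T13:18:00
4. Count ERROR events in overlap: 3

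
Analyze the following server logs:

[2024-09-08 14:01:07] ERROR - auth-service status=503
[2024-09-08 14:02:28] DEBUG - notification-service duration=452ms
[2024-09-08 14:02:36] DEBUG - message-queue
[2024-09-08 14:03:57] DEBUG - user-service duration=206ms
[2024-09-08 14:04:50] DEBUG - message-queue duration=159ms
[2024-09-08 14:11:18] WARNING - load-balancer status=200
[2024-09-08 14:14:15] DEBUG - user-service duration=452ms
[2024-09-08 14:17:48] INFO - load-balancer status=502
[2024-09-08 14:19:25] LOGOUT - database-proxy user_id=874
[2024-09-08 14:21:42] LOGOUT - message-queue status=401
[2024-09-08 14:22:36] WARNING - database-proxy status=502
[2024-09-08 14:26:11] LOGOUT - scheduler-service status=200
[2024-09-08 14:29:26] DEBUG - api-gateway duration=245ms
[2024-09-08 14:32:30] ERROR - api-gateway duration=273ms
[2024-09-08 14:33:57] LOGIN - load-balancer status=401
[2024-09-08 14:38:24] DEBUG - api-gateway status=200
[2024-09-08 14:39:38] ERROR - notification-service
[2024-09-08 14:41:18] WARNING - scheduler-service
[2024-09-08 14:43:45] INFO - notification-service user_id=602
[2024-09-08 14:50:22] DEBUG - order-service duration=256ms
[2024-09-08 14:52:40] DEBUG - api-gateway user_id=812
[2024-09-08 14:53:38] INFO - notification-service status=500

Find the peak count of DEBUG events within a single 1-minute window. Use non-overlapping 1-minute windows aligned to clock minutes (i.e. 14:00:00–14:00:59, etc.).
2

To find the burst window:

1. Divide the log period into non-overlapping 1-minute windows starting at 14:00
2. Count DEBUG events in each window
3. Find the window with maximum count
4. Maximum events in a window: 2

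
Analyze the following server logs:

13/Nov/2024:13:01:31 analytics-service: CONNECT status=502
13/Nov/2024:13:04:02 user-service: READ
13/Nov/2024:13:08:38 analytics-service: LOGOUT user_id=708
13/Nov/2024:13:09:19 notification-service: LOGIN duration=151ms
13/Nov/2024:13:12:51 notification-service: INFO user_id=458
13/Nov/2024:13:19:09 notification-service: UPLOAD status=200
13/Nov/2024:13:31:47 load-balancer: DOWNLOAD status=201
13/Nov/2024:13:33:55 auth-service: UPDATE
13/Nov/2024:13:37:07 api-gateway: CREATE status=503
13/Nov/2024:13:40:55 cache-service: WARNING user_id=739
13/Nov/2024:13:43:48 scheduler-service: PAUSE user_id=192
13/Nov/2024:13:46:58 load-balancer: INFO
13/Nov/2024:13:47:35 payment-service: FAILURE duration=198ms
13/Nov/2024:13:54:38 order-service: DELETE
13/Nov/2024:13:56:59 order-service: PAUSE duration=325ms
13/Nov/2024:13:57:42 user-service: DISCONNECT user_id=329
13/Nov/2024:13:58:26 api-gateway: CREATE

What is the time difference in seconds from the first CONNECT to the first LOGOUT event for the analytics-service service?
427

To find the time between events:

1. Locate the first CONNECT event for analytics-service: 13/Nov/2024:13:01:31
2. Locate the first LOGOUT event for analytics-service: 13/Nov/2024:13:08:38
3. Calculate the difference: 13/Nov/2024:13:08:38 - 13/Nov/2024:13:01:31 = 427 seconds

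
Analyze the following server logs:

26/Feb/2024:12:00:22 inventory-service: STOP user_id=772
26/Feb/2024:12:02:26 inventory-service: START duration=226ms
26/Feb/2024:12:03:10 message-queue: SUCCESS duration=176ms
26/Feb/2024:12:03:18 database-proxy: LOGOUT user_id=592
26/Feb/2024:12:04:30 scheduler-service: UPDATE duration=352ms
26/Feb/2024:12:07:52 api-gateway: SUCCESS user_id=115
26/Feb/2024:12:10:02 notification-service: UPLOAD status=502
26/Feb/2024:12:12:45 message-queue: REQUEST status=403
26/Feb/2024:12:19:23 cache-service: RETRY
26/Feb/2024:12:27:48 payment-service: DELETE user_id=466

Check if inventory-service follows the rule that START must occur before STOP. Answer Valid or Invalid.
Invalid

To validate ordering:

1. Required order: START → STOP
2. Rule: START must occur before STOP
3. Check actual order of events for inventory-service
4. Result: Invalid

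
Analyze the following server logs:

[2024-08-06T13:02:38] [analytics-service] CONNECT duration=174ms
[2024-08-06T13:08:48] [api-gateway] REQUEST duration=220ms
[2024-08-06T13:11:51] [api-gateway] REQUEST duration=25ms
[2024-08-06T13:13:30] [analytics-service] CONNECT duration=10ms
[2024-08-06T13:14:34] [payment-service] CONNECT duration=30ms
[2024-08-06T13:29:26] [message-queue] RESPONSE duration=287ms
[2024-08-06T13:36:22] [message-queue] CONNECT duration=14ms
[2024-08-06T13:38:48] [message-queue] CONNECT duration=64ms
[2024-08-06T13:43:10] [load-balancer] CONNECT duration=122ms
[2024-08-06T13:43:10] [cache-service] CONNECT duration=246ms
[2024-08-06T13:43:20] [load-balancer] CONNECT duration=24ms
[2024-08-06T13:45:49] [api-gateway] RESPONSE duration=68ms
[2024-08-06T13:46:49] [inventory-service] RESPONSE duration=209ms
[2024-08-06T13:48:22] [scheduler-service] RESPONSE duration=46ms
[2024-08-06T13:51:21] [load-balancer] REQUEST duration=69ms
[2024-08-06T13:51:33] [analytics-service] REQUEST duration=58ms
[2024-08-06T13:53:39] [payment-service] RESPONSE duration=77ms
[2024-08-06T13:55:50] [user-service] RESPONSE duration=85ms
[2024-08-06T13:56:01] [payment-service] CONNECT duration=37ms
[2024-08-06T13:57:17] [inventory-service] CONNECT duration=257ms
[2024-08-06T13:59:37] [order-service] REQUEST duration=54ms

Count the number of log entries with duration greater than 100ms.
7

To count timeouts:

1. Threshold: 100ms
2. Extract duration from each log entry
3. Count entries where duration > 100
4. Timeout count: 7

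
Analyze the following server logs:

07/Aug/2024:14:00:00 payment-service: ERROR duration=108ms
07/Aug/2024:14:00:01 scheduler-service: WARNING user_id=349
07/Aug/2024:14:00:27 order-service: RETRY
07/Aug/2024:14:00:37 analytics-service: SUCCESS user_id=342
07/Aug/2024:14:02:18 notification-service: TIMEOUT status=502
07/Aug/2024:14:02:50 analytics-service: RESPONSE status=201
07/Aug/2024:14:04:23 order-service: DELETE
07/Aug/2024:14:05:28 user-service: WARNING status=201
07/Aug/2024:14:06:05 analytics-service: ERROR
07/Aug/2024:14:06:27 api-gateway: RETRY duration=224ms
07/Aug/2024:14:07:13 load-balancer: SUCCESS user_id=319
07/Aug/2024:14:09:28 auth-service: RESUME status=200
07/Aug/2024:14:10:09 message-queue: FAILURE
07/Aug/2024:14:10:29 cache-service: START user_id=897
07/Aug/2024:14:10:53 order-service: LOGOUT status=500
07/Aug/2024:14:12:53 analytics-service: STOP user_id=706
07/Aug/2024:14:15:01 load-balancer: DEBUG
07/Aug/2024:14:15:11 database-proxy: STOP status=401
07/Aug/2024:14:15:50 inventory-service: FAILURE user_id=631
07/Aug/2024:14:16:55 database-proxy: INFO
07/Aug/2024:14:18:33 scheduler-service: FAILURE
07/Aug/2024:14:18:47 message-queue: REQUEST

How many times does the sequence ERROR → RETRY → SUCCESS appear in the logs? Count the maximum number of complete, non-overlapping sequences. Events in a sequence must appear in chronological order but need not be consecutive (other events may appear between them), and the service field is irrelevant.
2

To count sequences:

1. Look for pattern: ERROR → RETRY → SUCCESS
2. Greedily scan the log in chronological order, matching each sequence element in turn (ignoring service)
3. Each time the full pattern completes, increment the count and restart matching from the next event
4. Complete non-overlapping sequences found: 2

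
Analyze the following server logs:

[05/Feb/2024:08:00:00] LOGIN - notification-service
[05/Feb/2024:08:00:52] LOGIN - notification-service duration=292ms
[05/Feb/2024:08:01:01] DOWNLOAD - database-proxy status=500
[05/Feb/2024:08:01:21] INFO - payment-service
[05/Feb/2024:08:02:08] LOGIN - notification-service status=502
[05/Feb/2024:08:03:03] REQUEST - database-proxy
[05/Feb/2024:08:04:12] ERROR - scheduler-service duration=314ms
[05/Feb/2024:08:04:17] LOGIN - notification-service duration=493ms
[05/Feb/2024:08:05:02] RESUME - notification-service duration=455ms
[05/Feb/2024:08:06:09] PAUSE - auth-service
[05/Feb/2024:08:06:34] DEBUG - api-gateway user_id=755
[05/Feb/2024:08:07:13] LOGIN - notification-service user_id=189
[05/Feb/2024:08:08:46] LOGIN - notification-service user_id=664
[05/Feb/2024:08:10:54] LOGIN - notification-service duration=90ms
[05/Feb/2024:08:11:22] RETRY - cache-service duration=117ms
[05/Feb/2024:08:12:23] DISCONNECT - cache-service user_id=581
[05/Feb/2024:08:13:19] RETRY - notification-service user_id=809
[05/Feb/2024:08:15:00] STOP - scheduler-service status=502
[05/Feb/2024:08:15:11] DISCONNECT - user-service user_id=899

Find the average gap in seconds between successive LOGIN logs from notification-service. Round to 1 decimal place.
109.0

To calculate average interval:

1. Find all LOGIN events for notification-service in order
2. Calculate time gaps between consecutive events
3. Compute mean of gaps: 654 / 6 = 109.0 seconds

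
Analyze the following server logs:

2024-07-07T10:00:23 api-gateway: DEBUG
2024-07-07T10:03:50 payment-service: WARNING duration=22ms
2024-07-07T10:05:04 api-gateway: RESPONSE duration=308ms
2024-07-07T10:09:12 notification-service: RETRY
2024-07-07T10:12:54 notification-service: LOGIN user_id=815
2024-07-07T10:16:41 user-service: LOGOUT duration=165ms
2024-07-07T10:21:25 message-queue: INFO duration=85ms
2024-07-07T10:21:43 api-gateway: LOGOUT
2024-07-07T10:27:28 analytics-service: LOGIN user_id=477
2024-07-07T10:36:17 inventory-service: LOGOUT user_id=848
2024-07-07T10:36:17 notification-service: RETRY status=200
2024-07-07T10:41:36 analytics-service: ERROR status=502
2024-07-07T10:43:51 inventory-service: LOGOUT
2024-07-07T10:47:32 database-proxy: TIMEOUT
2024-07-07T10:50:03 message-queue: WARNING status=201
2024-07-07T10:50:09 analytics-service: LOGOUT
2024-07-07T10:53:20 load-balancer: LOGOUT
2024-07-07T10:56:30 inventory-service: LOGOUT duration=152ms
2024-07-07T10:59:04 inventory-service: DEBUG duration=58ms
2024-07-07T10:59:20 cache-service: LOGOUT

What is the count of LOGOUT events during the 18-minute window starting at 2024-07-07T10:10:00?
2

To count events in the time window:

1. Window boundaries: 2024-07-07T10:10:00 to 2024-07-07T10:28:00
2. Filter for LOGOUT events within this window
3. Count matching events: 2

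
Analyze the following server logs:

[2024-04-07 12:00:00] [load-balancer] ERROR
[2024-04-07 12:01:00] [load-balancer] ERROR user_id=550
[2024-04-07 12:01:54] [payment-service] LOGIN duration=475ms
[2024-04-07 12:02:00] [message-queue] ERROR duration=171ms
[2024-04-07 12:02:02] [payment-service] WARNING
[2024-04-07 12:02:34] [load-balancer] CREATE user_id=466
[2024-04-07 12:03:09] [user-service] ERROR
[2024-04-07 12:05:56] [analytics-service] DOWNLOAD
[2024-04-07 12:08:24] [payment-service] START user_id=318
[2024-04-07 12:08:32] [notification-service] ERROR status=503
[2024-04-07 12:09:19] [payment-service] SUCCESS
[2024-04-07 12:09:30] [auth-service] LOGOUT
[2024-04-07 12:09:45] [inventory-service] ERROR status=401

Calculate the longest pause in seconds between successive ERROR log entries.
323

To find the longest gap:

1. Extract all ERROR events in chronological order
2. Calculate time differences between consecutive events
3. Find the maximum difference
4. Longest gap: 323 seconds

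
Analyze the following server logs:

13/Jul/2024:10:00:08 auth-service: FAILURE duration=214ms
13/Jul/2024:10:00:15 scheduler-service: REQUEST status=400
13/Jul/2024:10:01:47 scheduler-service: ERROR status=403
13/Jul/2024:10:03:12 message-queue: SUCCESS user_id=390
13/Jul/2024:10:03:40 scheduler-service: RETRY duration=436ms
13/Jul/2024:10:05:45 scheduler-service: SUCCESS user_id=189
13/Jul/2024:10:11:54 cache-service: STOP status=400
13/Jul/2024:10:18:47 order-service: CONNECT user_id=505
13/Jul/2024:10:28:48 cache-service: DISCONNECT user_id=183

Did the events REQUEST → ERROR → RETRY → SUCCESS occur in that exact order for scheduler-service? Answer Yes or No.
Yes

To verify sequence order:

1. Find all events in sequence REQUEST → ERROR → RETRY → SUCCESS for scheduler-service
2. Extract their timestamps
3. Check if timestamps are in ascending order
4. Result: Yes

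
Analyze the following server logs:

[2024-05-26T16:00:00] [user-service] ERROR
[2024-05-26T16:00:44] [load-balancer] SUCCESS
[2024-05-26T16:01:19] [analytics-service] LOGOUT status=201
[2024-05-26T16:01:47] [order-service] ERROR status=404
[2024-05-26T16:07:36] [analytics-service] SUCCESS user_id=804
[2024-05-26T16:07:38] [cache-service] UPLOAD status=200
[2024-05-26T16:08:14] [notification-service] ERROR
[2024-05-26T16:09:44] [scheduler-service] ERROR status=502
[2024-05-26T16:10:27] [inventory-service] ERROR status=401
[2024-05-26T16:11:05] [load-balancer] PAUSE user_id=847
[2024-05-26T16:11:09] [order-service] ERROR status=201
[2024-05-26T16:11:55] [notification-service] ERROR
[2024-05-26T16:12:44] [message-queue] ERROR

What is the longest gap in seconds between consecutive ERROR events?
387

To find the longest gap:

1. Extract all ERROR events in chronological order
2. Calculate time differences between consecutive events
3. Find the maximum difference
4. Longest gap: 387 seconds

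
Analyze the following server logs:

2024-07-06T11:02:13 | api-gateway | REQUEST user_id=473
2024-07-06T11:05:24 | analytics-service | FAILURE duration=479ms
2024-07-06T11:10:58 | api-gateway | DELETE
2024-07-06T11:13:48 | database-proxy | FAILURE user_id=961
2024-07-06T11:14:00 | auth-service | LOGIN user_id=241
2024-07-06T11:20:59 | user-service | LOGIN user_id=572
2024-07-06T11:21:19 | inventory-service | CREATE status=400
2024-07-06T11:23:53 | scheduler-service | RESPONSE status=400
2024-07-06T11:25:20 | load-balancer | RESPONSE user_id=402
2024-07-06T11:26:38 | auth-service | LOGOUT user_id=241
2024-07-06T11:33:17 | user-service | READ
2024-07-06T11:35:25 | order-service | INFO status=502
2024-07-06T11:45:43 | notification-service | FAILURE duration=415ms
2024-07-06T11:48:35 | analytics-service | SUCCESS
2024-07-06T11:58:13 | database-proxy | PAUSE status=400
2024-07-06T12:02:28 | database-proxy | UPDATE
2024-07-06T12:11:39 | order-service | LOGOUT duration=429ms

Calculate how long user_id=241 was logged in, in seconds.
758

To calculate session duration:

1. Find LOGIN event for user_id=241: 2024-07-06T11:14:00
2. Find LOGOUT event for user_id=241: 2024-07-06T11:26:38
3. Session duration: 2024-07-06T11:26:38 - 2024-07-06T11:14:00 = 758 seconds (12 minutes)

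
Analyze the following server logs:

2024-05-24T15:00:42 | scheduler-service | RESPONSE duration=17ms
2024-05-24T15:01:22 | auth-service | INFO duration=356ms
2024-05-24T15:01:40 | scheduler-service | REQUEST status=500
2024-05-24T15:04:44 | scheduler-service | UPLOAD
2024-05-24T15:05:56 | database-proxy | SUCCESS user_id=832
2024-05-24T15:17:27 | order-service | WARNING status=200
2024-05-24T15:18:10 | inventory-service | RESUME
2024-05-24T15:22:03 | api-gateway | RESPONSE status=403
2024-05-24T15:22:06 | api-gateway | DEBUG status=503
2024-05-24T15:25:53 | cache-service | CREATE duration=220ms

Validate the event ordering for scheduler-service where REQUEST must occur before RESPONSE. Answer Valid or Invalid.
Invalid

To validate ordering:

1. Required order: REQUEST → RESPONSE
2. Rule: REQUEST must occur before RESPONSE
3. Check actual order of events for scheduler-service
4. Result: Invalid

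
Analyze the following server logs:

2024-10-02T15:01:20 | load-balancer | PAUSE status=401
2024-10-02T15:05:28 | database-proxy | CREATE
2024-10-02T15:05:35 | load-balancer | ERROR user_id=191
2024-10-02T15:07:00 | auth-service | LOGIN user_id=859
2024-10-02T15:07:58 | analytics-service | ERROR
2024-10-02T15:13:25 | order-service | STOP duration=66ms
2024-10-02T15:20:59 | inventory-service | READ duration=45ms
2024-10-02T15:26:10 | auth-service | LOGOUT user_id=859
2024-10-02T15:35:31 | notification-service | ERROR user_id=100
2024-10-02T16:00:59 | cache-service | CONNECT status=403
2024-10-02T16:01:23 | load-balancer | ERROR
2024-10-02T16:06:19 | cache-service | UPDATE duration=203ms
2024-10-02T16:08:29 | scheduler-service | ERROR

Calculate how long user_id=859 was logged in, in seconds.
1150

To calculate session duration:

1. Find LOGIN event for user_id=859: 2024-10-02T15:07:00
2. Find LOGOUT event for user_id=859: 2024-10-02T15:26:10
3. Session duration: 2024-10-02T15:26:10 - 2024-10-02T15:07:00 = 1150 seconds (19 minutes)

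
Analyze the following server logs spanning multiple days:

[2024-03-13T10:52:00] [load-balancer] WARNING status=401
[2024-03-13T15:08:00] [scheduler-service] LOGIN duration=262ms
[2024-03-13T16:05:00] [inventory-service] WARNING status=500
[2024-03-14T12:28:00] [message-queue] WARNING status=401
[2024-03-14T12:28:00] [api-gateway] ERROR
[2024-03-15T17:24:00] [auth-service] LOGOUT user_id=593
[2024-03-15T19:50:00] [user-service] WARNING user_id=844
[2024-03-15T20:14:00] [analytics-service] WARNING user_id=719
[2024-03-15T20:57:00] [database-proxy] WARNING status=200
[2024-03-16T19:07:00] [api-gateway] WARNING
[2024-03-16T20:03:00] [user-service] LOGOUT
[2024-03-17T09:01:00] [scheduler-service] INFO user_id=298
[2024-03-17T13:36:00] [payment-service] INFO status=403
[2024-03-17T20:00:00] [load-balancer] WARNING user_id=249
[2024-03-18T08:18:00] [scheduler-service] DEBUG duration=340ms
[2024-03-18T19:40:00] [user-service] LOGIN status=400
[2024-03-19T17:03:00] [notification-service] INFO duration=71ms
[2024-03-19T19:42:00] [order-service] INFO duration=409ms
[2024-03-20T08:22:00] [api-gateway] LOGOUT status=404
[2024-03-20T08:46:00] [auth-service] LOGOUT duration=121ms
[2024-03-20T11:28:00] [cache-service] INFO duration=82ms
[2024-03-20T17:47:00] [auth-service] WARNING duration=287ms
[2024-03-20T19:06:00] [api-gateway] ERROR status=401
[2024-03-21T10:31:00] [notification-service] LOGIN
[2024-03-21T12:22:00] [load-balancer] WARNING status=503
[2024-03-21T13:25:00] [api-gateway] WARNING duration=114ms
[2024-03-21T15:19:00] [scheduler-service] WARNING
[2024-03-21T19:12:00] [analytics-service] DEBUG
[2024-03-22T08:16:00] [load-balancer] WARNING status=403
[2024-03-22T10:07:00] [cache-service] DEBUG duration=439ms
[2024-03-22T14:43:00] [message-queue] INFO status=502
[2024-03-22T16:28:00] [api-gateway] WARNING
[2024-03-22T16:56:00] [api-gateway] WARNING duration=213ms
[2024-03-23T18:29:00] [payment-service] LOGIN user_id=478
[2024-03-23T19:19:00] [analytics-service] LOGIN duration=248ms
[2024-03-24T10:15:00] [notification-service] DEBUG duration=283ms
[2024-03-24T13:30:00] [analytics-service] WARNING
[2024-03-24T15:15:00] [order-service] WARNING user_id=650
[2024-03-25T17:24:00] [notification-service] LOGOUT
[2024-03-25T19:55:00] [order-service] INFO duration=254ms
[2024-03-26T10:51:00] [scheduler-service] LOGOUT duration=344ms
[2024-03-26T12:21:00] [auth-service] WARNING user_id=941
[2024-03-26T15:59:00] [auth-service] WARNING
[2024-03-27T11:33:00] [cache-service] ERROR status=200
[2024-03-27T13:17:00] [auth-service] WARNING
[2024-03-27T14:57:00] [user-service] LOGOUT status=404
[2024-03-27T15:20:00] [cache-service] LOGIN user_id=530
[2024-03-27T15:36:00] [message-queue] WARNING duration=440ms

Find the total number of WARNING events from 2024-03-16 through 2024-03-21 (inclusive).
6

To filter by date range:

1. Date range: 2024-03-16 through 2024-03-21, both dates inclusive
2. Filter for WARNING events whose date falls in this range
3. Count matching events: 6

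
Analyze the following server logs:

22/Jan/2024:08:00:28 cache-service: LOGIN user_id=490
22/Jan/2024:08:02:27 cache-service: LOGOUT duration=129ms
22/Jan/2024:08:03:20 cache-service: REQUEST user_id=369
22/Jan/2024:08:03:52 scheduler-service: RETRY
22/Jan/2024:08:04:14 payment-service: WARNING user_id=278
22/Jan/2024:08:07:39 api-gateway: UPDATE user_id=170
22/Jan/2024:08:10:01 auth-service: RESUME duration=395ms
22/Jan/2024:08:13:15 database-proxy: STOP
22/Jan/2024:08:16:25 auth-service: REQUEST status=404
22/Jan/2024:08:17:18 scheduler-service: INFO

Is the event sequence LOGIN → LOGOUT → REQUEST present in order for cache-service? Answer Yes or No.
Yes

To verify sequence order:

1. Find all events in sequence LOGIN → LOGOUT → REQUEST for cache-service
2. Extract their timestamps
3. Check if timestamps are in ascending order
4. Result: Yes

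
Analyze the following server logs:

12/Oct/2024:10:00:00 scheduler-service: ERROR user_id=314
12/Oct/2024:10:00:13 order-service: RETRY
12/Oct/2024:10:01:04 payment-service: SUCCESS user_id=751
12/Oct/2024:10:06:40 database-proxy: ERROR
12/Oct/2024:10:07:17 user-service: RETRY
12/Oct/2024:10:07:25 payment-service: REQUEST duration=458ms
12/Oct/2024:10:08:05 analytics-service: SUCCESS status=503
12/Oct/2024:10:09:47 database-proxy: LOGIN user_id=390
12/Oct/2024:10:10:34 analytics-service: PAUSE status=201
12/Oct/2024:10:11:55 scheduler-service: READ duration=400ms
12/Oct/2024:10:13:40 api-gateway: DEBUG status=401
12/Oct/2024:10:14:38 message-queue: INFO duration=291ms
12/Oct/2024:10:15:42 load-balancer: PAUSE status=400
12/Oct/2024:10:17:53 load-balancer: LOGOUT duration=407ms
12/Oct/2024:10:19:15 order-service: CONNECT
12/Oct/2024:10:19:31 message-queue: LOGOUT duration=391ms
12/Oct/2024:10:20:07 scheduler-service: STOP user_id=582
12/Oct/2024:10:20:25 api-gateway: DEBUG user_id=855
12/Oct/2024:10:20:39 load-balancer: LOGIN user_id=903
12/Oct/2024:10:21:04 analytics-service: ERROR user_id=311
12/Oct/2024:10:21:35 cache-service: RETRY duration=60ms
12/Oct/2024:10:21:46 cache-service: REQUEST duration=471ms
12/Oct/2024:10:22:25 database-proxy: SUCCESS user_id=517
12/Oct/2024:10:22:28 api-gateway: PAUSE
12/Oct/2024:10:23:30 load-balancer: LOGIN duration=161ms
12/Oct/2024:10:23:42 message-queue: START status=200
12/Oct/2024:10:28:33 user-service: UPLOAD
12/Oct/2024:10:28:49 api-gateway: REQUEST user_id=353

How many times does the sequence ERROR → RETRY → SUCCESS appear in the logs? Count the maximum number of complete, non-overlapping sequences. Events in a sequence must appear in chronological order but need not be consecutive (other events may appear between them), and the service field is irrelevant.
3

To count sequences:

1. Look for pattern: ERROR → RETRY → SUCCESS
2. Greedily scan the log in chronological order, matching each sequence element in turn (ignoring service)
3. Each time the full pattern completes, increment the count and restart matching from the next event
4. Complete non-overlapping sequences found: 3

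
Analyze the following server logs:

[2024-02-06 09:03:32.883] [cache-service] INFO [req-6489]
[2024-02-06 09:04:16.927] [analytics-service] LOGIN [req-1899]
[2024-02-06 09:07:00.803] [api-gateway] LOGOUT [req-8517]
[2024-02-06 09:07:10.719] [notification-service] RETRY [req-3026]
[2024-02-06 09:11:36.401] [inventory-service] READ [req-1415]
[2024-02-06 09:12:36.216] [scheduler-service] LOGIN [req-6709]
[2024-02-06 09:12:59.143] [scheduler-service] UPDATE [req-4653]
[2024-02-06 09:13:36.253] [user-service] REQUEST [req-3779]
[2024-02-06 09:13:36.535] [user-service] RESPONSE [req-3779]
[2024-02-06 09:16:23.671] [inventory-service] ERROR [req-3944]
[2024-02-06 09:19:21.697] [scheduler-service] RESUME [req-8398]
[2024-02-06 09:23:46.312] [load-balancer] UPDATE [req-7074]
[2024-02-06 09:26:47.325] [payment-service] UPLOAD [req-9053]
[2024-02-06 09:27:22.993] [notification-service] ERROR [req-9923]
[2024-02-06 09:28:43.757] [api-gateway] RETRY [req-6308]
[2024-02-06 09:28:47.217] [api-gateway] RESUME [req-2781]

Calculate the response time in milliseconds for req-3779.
282

To calculate latency:

1. Find REQUEST with id req-3779: 2024-02-06 09:13:36.253
2. Find RESPONSE with id req-3779: 2024-02-06 09:13:36.535
3. Latency: 2024-02-06 09:13:36.535 - 2024-02-06 09:13:36.253 = 282ms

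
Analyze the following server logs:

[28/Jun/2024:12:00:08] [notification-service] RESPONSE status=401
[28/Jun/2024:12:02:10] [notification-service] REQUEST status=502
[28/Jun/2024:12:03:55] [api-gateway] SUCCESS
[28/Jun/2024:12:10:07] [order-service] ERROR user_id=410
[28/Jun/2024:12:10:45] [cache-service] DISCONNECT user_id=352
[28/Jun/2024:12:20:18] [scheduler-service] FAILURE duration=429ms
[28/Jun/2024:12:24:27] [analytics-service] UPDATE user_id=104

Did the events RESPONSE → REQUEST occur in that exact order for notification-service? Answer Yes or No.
Yes

To verify sequence order:

1. Find all events in sequence RESPONSE → REQUEST for notification-service
2. Extract their timestamps
3. Check if timestamps are in ascending order
4. Result: Yes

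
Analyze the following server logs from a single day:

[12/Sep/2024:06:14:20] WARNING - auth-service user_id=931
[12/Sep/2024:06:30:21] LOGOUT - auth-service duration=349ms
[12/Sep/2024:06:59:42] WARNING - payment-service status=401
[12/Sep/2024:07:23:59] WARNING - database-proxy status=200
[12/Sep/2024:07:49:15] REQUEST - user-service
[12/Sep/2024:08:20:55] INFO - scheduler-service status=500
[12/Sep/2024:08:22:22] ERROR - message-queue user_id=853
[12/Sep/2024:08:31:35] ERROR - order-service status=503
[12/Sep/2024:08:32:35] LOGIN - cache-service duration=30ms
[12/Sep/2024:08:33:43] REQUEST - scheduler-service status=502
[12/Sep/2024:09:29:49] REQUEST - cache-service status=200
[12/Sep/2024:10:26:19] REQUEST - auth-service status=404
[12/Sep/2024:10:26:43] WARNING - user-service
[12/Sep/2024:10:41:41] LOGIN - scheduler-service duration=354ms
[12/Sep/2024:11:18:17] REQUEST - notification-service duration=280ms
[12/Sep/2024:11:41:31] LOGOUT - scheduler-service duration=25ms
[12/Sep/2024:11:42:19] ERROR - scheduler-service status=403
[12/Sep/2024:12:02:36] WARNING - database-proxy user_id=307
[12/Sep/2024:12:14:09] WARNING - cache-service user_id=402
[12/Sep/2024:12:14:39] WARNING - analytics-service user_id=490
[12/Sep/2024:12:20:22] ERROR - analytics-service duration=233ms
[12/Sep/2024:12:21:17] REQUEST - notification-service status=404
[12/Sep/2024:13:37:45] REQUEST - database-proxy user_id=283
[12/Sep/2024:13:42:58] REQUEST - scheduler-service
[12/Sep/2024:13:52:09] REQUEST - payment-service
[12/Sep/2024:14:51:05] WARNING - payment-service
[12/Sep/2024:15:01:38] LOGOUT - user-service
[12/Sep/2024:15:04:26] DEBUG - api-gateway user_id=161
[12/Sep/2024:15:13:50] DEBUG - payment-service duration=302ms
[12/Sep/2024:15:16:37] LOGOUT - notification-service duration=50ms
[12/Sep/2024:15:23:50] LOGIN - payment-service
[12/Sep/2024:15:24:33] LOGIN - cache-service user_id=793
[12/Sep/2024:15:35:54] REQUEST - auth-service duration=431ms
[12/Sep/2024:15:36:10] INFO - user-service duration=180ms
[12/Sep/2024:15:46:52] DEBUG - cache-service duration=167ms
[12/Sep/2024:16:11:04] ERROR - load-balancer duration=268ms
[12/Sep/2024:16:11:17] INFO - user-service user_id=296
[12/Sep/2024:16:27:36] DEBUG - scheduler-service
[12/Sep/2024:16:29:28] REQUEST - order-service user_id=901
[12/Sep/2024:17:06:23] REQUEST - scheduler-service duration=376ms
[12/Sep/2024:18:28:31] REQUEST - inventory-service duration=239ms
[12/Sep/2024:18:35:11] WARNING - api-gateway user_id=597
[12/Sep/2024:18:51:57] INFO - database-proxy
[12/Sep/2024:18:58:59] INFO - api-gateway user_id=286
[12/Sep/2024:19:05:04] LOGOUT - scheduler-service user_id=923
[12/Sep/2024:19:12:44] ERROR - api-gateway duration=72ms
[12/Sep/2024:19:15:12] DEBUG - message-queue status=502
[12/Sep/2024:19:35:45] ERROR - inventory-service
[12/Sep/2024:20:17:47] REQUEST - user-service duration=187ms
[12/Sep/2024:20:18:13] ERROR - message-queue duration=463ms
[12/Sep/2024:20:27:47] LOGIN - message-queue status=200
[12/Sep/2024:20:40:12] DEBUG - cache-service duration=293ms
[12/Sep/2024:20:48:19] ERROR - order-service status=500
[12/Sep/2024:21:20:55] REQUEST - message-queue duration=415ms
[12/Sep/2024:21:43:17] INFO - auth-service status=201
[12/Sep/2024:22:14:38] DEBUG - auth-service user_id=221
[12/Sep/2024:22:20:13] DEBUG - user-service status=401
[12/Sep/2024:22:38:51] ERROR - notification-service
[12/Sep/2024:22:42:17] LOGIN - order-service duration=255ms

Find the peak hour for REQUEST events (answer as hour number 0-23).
13

To find the peak hour:

1. Group all REQUEST events by hour
2. Count events in each hour
3. Find hour with maximum count
4. Peak hour: 13 (with 3 events)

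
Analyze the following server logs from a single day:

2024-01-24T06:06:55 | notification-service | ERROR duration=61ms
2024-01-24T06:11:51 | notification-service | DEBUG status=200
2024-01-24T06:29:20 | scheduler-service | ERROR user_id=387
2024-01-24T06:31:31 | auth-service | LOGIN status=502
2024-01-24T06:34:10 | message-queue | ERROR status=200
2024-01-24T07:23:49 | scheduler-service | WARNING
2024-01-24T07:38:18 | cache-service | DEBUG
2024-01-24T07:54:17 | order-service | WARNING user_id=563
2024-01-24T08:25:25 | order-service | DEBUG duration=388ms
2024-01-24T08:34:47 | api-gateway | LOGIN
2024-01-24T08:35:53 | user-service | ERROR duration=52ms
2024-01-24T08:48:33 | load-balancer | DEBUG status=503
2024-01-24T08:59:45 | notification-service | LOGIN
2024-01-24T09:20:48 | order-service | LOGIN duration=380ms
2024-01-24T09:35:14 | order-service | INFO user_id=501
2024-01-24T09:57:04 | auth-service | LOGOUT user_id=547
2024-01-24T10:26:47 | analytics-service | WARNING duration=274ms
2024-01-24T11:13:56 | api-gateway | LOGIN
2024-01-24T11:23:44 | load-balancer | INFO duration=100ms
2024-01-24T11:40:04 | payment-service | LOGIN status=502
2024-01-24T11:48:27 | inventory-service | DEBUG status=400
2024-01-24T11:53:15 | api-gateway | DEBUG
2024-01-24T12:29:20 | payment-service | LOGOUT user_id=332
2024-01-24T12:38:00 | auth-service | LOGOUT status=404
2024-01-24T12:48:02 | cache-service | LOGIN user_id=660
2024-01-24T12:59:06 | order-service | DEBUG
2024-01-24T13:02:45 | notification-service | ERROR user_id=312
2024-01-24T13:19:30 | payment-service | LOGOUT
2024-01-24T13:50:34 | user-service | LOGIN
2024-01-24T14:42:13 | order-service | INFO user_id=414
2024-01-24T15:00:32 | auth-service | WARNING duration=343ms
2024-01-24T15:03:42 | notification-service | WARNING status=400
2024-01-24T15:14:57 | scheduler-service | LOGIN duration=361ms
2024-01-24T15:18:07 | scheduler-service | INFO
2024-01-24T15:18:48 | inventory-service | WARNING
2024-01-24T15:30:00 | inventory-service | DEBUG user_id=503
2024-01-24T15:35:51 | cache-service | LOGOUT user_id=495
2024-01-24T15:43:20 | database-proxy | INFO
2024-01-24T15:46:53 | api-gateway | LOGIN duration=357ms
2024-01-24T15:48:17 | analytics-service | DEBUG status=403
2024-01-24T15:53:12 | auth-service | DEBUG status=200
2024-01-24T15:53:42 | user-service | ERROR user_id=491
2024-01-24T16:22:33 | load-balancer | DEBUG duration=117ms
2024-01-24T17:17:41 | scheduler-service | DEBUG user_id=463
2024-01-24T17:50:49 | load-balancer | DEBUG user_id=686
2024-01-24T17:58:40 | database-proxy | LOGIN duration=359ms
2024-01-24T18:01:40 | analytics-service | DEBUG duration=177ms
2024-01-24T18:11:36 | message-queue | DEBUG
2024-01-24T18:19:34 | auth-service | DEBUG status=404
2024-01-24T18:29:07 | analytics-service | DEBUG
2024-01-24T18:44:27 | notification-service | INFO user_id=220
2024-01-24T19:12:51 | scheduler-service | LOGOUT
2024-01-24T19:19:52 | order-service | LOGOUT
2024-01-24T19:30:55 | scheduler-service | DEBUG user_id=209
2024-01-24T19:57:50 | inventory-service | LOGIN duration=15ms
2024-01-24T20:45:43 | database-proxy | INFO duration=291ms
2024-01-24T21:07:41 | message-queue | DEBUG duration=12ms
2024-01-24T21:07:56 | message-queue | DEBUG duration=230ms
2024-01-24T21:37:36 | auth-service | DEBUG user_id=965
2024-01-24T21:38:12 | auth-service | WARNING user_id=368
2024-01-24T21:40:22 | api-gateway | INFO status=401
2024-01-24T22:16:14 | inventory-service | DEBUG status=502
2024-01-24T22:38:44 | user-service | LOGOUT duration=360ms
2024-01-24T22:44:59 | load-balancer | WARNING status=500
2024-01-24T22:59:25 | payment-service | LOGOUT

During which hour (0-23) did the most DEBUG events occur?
18

To find the peak hour:

1. Group all DEBUG events by hour
2. Count events in each hour
3. Find hour with maximum count
4. Peak hour: 18 (with 4 events)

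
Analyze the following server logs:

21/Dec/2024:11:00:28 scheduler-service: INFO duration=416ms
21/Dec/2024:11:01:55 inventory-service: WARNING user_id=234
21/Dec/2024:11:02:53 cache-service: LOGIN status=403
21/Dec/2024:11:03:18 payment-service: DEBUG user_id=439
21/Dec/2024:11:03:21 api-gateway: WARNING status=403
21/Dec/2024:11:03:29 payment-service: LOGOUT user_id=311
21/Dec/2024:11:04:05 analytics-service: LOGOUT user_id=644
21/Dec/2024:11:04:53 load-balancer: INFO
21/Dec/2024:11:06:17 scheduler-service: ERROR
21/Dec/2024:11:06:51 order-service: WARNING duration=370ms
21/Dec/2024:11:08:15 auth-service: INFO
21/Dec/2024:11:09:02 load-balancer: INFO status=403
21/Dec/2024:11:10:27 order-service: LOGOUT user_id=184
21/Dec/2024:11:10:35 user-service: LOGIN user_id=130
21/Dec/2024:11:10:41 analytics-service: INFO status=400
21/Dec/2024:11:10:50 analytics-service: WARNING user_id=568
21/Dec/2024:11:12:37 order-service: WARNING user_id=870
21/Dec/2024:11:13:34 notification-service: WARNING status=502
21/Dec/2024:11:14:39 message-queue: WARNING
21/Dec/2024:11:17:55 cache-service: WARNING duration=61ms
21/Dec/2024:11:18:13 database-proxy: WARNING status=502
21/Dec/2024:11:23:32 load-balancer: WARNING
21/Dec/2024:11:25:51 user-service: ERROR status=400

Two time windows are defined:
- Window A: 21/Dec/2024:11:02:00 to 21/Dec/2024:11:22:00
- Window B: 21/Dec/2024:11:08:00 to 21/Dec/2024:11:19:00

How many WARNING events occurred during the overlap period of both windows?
6

To find overlap events:

1. Window A: 21/Dec/2024:11:02:00 to 21/Dec/2024:11:22:00
2. Window B: 21/Dec/2024:11:08:00 to 21/Dec/2024:11:19:00
3. Overlap period: 21/Dec/2024:11:08:00 to 21/Dec/2024:11:19:00
4. Count WARNING events in overlap: 6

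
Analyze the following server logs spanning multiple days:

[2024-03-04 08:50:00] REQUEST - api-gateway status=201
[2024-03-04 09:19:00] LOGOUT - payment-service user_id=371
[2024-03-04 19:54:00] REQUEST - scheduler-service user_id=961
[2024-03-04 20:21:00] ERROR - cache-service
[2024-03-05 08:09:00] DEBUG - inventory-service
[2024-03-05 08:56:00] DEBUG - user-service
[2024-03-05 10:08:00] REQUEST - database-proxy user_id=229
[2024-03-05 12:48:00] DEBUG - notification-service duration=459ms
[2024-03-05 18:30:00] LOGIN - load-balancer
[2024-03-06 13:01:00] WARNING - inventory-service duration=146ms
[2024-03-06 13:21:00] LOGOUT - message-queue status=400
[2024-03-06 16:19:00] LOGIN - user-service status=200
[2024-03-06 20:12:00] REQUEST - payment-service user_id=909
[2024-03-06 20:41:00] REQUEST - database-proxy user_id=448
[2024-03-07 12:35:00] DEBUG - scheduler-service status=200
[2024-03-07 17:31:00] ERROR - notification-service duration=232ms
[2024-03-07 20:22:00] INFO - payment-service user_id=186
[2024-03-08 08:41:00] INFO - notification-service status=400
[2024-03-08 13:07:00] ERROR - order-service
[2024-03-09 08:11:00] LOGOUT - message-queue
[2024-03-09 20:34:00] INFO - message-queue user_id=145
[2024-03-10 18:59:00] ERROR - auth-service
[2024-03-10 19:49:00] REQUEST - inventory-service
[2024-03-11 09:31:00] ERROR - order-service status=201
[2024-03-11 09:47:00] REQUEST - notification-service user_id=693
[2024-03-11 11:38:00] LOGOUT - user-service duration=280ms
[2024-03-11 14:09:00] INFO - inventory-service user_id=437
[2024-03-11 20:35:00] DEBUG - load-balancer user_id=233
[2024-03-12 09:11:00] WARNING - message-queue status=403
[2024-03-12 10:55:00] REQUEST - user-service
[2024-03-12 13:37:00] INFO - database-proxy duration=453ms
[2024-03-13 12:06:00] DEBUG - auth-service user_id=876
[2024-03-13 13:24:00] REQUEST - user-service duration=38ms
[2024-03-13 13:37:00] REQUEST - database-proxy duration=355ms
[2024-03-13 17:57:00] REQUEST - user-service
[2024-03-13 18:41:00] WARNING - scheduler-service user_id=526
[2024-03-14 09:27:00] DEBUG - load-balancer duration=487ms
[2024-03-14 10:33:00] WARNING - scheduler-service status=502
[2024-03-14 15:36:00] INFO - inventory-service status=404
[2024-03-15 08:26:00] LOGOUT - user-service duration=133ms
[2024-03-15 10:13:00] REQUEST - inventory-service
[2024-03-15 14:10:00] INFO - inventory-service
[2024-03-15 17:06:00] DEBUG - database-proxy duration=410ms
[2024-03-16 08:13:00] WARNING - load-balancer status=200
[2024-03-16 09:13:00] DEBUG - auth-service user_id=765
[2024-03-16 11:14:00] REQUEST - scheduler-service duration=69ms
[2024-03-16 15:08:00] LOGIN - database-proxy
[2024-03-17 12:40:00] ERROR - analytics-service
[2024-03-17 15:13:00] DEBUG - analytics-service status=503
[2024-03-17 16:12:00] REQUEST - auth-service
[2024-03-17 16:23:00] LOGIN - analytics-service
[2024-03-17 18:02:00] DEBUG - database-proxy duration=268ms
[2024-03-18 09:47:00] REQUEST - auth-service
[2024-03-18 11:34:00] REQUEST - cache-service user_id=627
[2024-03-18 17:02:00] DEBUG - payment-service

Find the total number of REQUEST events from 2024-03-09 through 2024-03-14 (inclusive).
6

To filter by date range:

1. Date range: 2024-03-09 through 2024-03-14, both dates inclusive
2. Filter for REQUEST events whose date falls in this range
3. Count matching events: 6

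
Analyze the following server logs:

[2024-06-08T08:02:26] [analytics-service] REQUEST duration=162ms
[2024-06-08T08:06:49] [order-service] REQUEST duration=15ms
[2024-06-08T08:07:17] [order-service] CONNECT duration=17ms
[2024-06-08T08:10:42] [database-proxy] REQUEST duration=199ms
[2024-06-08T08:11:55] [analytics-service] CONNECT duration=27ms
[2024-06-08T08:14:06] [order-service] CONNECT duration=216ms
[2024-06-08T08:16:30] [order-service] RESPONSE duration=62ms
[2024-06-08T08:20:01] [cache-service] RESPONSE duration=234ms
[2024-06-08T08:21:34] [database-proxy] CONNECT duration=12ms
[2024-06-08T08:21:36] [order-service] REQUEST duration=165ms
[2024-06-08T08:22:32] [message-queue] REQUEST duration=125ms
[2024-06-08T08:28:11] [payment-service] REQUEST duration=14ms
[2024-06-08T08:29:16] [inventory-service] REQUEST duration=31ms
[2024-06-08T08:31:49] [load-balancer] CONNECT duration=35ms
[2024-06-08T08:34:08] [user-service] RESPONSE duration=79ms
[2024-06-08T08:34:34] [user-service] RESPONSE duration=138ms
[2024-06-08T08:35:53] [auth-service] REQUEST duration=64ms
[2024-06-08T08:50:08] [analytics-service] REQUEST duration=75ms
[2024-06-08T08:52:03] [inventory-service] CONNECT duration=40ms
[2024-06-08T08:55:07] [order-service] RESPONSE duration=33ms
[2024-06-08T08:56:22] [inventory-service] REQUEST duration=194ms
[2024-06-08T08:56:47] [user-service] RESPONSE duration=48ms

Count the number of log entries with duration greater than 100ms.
8

To count timeouts:

1. Threshold: 100ms
2. Extract duration from each log entry
3. Count entries where duration > 100
4. Timeout count: 8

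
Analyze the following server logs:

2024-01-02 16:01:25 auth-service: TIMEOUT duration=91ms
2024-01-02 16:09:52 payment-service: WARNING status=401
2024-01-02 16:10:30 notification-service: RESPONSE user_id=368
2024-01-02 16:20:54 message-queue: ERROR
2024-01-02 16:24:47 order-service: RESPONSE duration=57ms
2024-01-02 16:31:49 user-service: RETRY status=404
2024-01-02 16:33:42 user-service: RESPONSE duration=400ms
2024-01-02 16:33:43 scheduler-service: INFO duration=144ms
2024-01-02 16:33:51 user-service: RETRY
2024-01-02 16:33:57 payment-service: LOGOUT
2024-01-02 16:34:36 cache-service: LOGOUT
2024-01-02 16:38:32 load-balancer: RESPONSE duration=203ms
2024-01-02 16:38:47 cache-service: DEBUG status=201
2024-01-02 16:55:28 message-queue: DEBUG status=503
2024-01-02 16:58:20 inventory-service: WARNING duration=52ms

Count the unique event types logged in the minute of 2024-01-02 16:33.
4

To count unique event types:

1. Filter events in the minute starting at 2024-01-02 16:33
2. Extract event types from matching entries
3. Count unique types: 4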